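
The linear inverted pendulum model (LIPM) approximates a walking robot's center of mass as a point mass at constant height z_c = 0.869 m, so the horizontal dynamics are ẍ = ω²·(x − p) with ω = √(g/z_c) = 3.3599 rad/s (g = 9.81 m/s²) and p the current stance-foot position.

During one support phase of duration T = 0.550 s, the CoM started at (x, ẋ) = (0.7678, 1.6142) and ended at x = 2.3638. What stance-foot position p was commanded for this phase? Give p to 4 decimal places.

ωT = 3.3599·0.550 = 1.847945; cosh(ωT) = 3.252162, sinh(ωT) = 3.094601
x(T) = p + (x₀−p)·cosh(ωT) + (ẋ₀/ω)·sinh(ωT) ⇒ p·(1 − cosh) = x(T) − x₀·cosh − (ẋ₀/ω)·sinh
numerator   = 2.3638 − (0.7678)·3.252162 − (1.6142/3.3599)·3.094601 = -1.619952
denominator = 1 − 3.252162 = -2.252162
p = -1.619952 / -2.252162 = 0.7193

p = 0.7193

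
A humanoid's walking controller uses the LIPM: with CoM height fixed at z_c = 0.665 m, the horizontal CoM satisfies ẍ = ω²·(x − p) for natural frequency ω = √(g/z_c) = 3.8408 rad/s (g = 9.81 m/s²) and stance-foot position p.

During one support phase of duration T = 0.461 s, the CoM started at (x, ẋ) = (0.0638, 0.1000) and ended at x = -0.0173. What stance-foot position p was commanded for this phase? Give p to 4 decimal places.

ωT = 3.8408·0.461 = 1.770609; cosh(ωT) = 3.022329, sinh(ωT) = 2.852100
x(T) = p + (x₀−p)·cosh(ωT) + (ẋ₀/ω)·sinh(ωT) ⇒ p·(1 − cosh) = x(T) − x₀·cosh − (ẋ₀/ω)·sinh
numerator   = -0.0173 − (0.0638)·3.022329 − (0.1000/3.8408)·2.852100 = -0.284383
denominator = 1 − 3.022329 = -2.022329
p = -0.284383 / -2.022329 = 0.1406

p = 0.1406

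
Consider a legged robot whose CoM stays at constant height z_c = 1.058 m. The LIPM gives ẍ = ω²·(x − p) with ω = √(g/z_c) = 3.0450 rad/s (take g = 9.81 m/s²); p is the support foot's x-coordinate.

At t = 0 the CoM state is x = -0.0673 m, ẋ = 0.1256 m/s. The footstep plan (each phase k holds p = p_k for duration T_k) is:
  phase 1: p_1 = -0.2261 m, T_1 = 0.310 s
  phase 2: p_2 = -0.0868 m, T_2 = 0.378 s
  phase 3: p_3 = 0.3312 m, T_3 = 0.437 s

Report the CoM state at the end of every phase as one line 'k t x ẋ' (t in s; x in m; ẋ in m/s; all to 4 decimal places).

phase 1: p=-0.2261, T=0.310, ωT=0.943950, cosh=1.479601, sinh=1.090513; start (x,ẋ)=(-0.067300, 0.125600) → end (x,ẋ)=(0.053842, 0.713151)
phase 2: p=-0.0868, T=0.378, ωT=1.151010, cosh=1.738851, sinh=1.422534; start (x,ẋ)=(0.053842, 0.713151) → end (x,ẋ)=(0.490918, 1.849270)
phase 3: p=0.3312, T=0.437, ωT=1.330665, cosh=2.023930, sinh=1.759629; start (x,ẋ)=(0.490918, 1.849270) → end (x,ẋ)=(1.723105, 4.598575)

1 0.3100 0.0538 0.7132
2 0.6880 0.4909 1.8493
3 1.1250 1.7231 4.5986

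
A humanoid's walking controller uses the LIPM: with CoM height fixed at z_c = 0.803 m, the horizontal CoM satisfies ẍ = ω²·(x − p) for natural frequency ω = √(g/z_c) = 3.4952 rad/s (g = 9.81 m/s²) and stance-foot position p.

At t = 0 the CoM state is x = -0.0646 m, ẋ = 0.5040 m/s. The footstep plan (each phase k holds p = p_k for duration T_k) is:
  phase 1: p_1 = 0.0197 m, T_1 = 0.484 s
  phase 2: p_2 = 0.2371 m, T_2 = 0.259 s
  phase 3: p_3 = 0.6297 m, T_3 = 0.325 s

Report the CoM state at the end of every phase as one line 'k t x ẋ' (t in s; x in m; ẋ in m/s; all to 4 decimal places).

1 0.4840 0.1612 0.6418
2 0.7430 0.3178 0.6490
3 1.0680 0.3534 -0.4074

phase 1: p=0.0197, T=0.484, ωT=1.691677, cosh=2.806393, sinh=2.622183; start (x,ẋ)=(-0.064600, 0.504000) → end (x,ẋ)=(0.161234, 0.641808)
phase 2: p=0.2371, T=0.259, ωT=0.905257, cosh=1.438502, sinh=1.034064; start (x,ẋ)=(0.161234, 0.641808) → end (x,ẋ)=(0.317847, 0.649043)
phase 3: p=0.6297, T=0.325, ωT=1.135940, cosh=1.717610, sinh=1.396490; start (x,ẋ)=(0.317847, 0.649043) → end (x,ẋ)=(0.353380, -0.407355)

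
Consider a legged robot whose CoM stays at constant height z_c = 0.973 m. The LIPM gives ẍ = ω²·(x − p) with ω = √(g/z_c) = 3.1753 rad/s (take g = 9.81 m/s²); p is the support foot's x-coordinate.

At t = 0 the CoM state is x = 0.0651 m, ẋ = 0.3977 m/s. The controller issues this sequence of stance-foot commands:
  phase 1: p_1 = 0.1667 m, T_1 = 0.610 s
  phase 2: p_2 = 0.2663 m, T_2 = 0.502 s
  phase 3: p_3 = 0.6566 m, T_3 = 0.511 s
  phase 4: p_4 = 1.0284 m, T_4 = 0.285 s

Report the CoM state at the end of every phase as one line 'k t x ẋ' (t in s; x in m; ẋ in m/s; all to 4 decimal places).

1 0.6100 0.2324 0.3124
2 1.1120 0.4115 0.5465
3 1.6230 0.4306 -0.4560
4 1.9080 0.0202 -2.6178

phase 1: p=0.1667, T=0.610, ωT=1.936933, cosh=3.540793, sinh=3.396648; start (x,ẋ)=(0.065100, 0.397700) → end (x,ẋ)=(0.232379, 0.312379)
phase 2: p=0.2663, T=0.502, ωT=1.594001, cosh=2.563259, sinh=2.360147; start (x,ẋ)=(0.232379, 0.312379) → end (x,ẋ)=(0.411537, 0.546497)
phase 3: p=0.6566, T=0.511, ωT=1.622578, cosh=2.631762, sinh=2.434373; start (x,ẋ)=(0.411537, 0.546497) → end (x,ẋ)=(0.430631, -0.456049)
phase 4: p=1.0284, T=0.285, ωT=0.904960, cosh=1.438196, sinh=1.033638; start (x,ẋ)=(0.430631, -0.456049) → end (x,ẋ)=(0.020236, -2.617833)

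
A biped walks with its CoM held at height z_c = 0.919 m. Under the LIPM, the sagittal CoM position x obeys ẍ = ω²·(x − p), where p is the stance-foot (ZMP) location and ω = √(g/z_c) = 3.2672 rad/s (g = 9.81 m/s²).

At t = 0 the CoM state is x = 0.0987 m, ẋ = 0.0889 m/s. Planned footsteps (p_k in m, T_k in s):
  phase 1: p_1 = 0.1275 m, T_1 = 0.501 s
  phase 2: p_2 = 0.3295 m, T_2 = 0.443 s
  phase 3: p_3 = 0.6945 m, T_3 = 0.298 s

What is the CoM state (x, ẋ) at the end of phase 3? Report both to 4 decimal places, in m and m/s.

phase 1: p=0.1275, T=0.501, ωT=1.636867, cosh=2.666817, sinh=2.472228; start (x,ẋ)=(0.098700, 0.088900) → end (x,ẋ)=(0.117965, 0.004455)
phase 2: p=0.3295, T=0.443, ωT=1.447370, cosh=2.243552, sinh=2.008364; start (x,ẋ)=(0.117965, 0.004455) → end (x,ẋ)=(-0.142352, -1.378043)
phase 3: p=0.6945, T=0.298, ωT=0.973626, cosh=1.512619, sinh=1.134907; start (x,ẋ)=(-0.142352, -1.378043) → end (x,ẋ)=(-1.050020, -5.187475)

x = -1.0500, ẋ = -5.1875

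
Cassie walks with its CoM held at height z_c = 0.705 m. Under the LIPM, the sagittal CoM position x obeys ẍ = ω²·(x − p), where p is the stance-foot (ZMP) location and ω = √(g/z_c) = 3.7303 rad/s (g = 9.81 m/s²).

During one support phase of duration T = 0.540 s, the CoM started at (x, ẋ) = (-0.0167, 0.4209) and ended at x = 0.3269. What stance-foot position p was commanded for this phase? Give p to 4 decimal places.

p = 0.0088

ωT = 3.7303·0.540 = 2.014362; cosh(ωT) = 3.814674, sinh(ωT) = 3.681269
x(T) = p + (x₀−p)·cosh(ωT) + (ẋ₀/ω)·sinh(ωT) ⇒ p·(1 − cosh) = x(T) − x₀·cosh − (ẋ₀/ω)·sinh
numerator   = 0.3269 − (-0.0167)·3.814674 − (0.4209/3.7303)·3.681269 = -0.024763
denominator = 1 − 3.814674 = -2.814674
p = -0.024763 / -2.814674 = 0.0088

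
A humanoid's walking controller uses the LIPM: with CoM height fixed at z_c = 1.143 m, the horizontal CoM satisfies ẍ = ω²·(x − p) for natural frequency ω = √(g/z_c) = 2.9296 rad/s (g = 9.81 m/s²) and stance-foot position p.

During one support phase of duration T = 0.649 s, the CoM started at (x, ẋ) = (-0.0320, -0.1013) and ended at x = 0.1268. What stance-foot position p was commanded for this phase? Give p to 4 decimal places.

ωT = 2.9296·0.649 = 1.901310; cosh(ωT) = 3.422017, sinh(ωT) = 3.272644
x(T) = p + (x₀−p)·cosh(ωT) + (ẋ₀/ω)·sinh(ωT) ⇒ p·(1 − cosh) = x(T) − x₀·cosh − (ẋ₀/ω)·sinh
numerator   = 0.1268 − (-0.0320)·3.422017 − (-0.1013/2.9296)·3.272644 = 0.349466
denominator = 1 − 3.422017 = -2.422017
p = 0.349466 / -2.422017 = -0.1443

p = -0.1443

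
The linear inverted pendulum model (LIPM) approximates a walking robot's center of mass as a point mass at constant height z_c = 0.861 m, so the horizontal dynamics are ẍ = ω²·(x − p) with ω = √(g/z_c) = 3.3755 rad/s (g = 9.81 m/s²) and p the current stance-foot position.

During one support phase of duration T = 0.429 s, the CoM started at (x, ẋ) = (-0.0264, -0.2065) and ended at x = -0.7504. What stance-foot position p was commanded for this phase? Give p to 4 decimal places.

ωT = 3.3755·0.429 = 1.448090; cosh(ωT) = 2.244998, sinh(ωT) = 2.009979
x(T) = p + (x₀−p)·cosh(ωT) + (ẋ₀/ω)·sinh(ωT) ⇒ p·(1 − cosh) = x(T) − x₀·cosh − (ẋ₀/ω)·sinh
numerator   = -0.7504 − (-0.0264)·2.244998 − (-0.2065/3.3755)·2.009979 = -0.568169
denominator = 1 − 2.244998 = -1.244998
p = -0.568169 / -1.244998 = 0.4564

p = 0.4564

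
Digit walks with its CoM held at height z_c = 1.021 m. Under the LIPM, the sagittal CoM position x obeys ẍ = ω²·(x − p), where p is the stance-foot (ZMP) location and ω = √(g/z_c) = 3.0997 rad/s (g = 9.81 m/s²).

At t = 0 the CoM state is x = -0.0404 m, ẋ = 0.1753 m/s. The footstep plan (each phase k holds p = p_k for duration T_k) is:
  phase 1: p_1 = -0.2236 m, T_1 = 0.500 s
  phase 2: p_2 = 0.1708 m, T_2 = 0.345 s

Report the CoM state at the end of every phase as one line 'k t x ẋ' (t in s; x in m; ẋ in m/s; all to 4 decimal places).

1 0.5000 0.3546 1.7088
2 0.8450 1.1785 3.5146

phase 1: p=-0.2236, T=0.500, ωT=1.549850, cosh=2.461522, sinh=2.249242; start (x,ẋ)=(-0.040400, 0.175300) → end (x,ẋ)=(0.354554, 1.708771)
phase 2: p=0.1708, T=0.345, ωT=1.069396, cosh=1.628418, sinh=1.285203; start (x,ẋ)=(0.354554, 1.708771) → end (x,ẋ)=(1.178522, 3.514622)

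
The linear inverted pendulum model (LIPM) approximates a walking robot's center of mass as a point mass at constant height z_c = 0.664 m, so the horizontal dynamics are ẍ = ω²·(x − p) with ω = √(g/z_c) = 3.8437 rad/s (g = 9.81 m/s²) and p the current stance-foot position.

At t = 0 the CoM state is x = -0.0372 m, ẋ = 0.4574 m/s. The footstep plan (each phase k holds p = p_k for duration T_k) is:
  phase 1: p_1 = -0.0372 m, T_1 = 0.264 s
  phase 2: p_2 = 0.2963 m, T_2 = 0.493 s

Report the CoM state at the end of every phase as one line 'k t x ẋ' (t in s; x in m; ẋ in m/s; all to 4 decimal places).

phase 1: p=-0.0372, T=0.264, ωT=1.014737, cosh=1.560568, sinh=1.198070; start (x,ẋ)=(-0.037200, 0.457400) → end (x,ẋ)=(0.105370, 0.713804)
phase 2: p=0.2963, T=0.493, ωT=1.894944, cosh=3.401252, sinh=3.250925; start (x,ẋ)=(0.105370, 0.713804) → end (x,ẋ)=(0.250621, 0.042047)

1 0.2640 0.1054 0.7138
2 0.7570 0.2506 0.0420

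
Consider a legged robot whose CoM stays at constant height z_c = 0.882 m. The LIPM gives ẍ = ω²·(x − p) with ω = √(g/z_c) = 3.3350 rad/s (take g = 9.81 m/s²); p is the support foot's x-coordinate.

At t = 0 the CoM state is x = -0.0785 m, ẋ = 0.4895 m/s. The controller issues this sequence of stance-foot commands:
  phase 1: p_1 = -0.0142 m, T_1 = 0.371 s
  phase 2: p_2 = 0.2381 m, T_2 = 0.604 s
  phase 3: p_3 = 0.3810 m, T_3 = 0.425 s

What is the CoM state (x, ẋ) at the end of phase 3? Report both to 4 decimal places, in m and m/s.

phase 1: p=-0.0142, T=0.371, ωT=1.237285, cosh=1.868208, sinh=1.578037; start (x,ẋ)=(-0.078500, 0.489500) → end (x,ẋ)=(0.097293, 0.576093)
phase 2: p=0.2381, T=0.604, ωT=2.014340, cosh=3.814593, sinh=3.681185; start (x,ẋ)=(0.097293, 0.576093) → end (x,ẋ)=(0.336872, 0.468908)
phase 3: p=0.3810, T=0.425, ωT=1.417375, cosh=2.184312, sinh=1.941963; start (x,ẋ)=(0.336872, 0.468908) → end (x,ẋ)=(0.557655, 0.738450)

x = 0.5577, ẋ = 0.7384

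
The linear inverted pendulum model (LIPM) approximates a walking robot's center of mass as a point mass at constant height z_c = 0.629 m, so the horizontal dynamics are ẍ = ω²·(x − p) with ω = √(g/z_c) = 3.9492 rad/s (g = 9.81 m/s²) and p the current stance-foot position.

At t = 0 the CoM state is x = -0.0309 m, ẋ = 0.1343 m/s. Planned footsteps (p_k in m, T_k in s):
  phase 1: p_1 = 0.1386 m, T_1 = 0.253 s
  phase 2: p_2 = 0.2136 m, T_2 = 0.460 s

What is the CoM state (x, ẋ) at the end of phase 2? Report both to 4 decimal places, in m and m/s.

phase 1: p=0.1386, T=0.253, ωT=0.999148, cosh=1.542079, sinh=1.173886; start (x,ẋ)=(-0.030900, 0.134300) → end (x,ẋ)=(-0.082862, -0.578686)
phase 2: p=0.2136, T=0.460, ωT=1.816632, cosh=3.156839, sinh=2.994267; start (x,ẋ)=(-0.082862, -0.578686) → end (x,ẋ)=(-1.161041, -5.332472)

x = -1.1610, ẋ = -5.3325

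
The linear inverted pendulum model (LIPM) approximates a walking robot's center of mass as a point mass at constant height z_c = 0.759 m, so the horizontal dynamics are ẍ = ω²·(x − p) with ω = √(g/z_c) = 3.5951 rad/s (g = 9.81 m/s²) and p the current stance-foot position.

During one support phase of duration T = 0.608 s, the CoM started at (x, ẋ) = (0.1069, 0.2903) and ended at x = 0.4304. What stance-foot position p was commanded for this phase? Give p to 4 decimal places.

p = 0.1158

ωT = 3.5951·0.608 = 2.185821; cosh(ωT) = 4.505167, sinh(ωT) = 4.392782
x(T) = p + (x₀−p)·cosh(ωT) + (ẋ₀/ω)·sinh(ωT) ⇒ p·(1 − cosh) = x(T) − x₀·cosh − (ẋ₀/ω)·sinh
numerator   = 0.4304 − (0.1069)·4.505167 − (0.2903/3.5951)·4.392782 = -0.405914
denominator = 1 − 4.505167 = -3.505167
p = -0.405914 / -3.505167 = 0.1158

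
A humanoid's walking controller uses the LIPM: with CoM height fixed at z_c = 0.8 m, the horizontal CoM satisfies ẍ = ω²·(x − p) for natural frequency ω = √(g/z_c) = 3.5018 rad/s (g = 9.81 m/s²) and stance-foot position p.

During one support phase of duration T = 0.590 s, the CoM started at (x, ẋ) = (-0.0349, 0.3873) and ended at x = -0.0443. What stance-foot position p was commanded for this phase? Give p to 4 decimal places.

ωT = 3.5018·0.590 = 2.066062; cosh(ωT) = 4.010180, sinh(ωT) = 3.883496
x(T) = p + (x₀−p)·cosh(ωT) + (ẋ₀/ω)·sinh(ωT) ⇒ p·(1 − cosh) = x(T) − x₀·cosh − (ẋ₀/ω)·sinh
numerator   = -0.0443 − (-0.0349)·4.010180 − (0.3873/3.5018)·3.883496 = -0.333860
denominator = 1 − 4.010180 = -3.010180
p = -0.333860 / -3.010180 = 0.1109

p = 0.1109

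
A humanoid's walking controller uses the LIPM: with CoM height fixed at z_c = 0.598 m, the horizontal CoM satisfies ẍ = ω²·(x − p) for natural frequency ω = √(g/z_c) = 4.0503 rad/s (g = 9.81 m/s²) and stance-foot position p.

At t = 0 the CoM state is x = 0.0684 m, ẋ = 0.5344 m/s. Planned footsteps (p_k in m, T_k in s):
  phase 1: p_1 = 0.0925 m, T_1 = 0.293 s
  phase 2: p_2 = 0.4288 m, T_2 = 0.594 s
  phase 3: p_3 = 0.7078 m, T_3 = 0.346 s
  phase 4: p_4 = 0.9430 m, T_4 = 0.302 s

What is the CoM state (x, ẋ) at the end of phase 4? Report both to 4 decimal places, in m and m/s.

phase 1: p=0.0925, T=0.293, ωT=1.186738, cosh=1.790796, sinh=1.485580; start (x,ẋ)=(0.068400, 0.534400) → end (x,ẋ)=(0.245351, 0.811990)
phase 2: p=0.4288, T=0.594, ωT=2.405878, cosh=5.589175, sinh=5.498989; start (x,ẋ)=(0.245351, 0.811990) → end (x,ẋ)=(0.505887, 0.452468)
phase 3: p=0.7078, T=0.346, ωT=1.401404, cosh=2.153574, sinh=1.907323; start (x,ẋ)=(0.505887, 0.452468) → end (x,ẋ)=(0.486038, -0.585397)
phase 4: p=0.9430, T=0.302, ωT=1.223191, cosh=1.846151, sinh=1.551861; start (x,ẋ)=(0.486038, -0.585397) → end (x,ẋ)=(-0.124914, -3.952969)

x = -0.1249, ẋ = -3.9530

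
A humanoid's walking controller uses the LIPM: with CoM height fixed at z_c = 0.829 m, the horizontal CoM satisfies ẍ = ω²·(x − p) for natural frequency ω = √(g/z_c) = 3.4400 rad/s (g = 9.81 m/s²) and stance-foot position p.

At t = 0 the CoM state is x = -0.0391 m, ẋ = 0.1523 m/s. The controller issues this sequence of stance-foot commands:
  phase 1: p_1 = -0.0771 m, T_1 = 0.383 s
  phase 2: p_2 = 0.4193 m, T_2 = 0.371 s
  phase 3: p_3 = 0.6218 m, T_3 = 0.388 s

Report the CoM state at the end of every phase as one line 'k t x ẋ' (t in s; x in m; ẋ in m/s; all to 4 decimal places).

phase 1: p=-0.0771, T=0.383, ωT=1.317520, cosh=2.000974, sinh=1.733175; start (x,ẋ)=(-0.039100, 0.152300) → end (x,ẋ)=(0.075670, 0.531309)
phase 2: p=0.4193, T=0.371, ωT=1.276240, cosh=1.931113, sinh=1.652029; start (x,ẋ)=(0.075670, 0.531309) → end (x,ẋ)=(0.010868, -0.926822)
phase 3: p=0.6218, T=0.388, ωT=1.334720, cosh=2.031082, sinh=1.767850; start (x,ẋ)=(0.010868, -0.926822) → end (x,ẋ)=(-1.095355, -5.597773)

1 0.3830 0.0757 0.5313
2 0.7540 0.0109 -0.9268
3 1.1420 -1.0954 -5.5978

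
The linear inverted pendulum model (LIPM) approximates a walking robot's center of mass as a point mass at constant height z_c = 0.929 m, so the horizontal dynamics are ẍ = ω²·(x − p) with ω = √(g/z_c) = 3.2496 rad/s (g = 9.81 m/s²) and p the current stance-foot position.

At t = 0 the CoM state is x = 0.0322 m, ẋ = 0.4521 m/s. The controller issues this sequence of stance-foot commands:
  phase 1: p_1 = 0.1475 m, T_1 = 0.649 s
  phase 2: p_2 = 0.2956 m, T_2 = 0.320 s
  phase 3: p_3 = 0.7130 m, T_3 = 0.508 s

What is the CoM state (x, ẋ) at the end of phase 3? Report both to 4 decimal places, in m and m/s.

phase 1: p=0.1475, T=0.649, ωT=2.108990, cosh=4.180639, sinh=4.059279; start (x,ẋ)=(0.032200, 0.452100) → end (x,ẋ)=(0.230219, 0.369141)
phase 2: p=0.2956, T=0.320, ωT=1.039872, cosh=1.591177, sinh=1.237677; start (x,ẋ)=(0.230219, 0.369141) → end (x,ẋ)=(0.332162, 0.324408)
phase 3: p=0.7130, T=0.508, ωT=1.650797, cosh=2.701514, sinh=2.509617; start (x,ẋ)=(0.332162, 0.324408) → end (x,ẋ)=(-0.065304, -2.229439)

x = -0.0653, ẋ = -2.2294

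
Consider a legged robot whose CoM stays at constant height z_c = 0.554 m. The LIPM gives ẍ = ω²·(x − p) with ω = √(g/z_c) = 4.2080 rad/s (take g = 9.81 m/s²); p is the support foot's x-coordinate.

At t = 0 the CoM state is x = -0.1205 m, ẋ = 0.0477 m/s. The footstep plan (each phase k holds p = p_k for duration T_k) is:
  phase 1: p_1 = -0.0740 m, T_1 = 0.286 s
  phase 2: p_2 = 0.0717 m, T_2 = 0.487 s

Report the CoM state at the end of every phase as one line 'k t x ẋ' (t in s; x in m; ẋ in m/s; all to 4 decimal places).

phase 1: p=-0.0740, T=0.286, ωT=1.203488, cosh=1.815932, sinh=1.515786; start (x,ẋ)=(-0.120500, 0.047700) → end (x,ẋ)=(-0.141259, -0.209977)
phase 2: p=0.0717, T=0.487, ωT=2.049296, cosh=3.945630, sinh=3.816804; start (x,ẋ)=(-0.141259, -0.209977) → end (x,ẋ)=(-0.959012, -4.248843)

1 0.2860 -0.1413 -0.2100
2 0.7730 -0.9590 -4.2488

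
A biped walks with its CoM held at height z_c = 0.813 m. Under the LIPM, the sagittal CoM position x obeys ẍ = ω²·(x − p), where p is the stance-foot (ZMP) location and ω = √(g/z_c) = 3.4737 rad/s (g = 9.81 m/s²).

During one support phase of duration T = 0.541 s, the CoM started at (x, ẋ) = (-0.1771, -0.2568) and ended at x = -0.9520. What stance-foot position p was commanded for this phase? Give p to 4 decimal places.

p = 0.0520

ωT = 3.4737·0.541 = 1.879272; cosh(ωT) = 3.350717, sinh(ωT) = 3.198016
x(T) = p + (x₀−p)·cosh(ωT) + (ẋ₀/ω)·sinh(ωT) ⇒ p·(1 − cosh) = x(T) − x₀·cosh − (ẋ₀/ω)·sinh
numerator   = -0.9520 − (-0.1771)·3.350717 − (-0.2568/3.4737)·3.198016 = -0.122168
denominator = 1 − 3.350717 = -2.350717
p = -0.122168 / -2.350717 = 0.0520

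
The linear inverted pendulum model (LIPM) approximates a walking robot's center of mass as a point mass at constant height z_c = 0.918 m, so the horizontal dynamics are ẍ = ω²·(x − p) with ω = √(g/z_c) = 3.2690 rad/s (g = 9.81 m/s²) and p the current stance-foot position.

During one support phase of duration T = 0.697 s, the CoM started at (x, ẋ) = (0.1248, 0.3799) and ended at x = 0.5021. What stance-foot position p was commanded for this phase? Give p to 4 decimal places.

ωT = 3.2690·0.697 = 2.278493; cosh(ωT) = 4.932198, sinh(ωT) = 4.829760
x(T) = p + (x₀−p)·cosh(ωT) + (ẋ₀/ω)·sinh(ωT) ⇒ p·(1 − cosh) = x(T) − x₀·cosh − (ẋ₀/ω)·sinh
numerator   = 0.5021 − (0.1248)·4.932198 − (0.3799/3.2690)·4.829760 = -0.674719
denominator = 1 − 4.932198 = -3.932198
p = -0.674719 / -3.932198 = 0.1716

p = 0.1716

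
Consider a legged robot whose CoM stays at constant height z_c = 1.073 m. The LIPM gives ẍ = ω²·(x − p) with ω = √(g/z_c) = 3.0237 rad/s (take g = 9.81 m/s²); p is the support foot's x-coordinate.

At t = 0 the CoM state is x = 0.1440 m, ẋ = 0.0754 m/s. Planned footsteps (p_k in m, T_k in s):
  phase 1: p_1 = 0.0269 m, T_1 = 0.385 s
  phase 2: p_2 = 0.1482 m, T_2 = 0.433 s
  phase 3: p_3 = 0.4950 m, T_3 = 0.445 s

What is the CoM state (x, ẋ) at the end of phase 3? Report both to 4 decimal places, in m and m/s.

phase 1: p=0.0269, T=0.385, ωT=1.164125, cosh=1.757657, sinh=1.445461; start (x,ẋ)=(0.144000, 0.075400) → end (x,ẋ)=(0.268766, 0.644329)
phase 2: p=0.1482, T=0.433, ωT=1.309262, cosh=1.986730, sinh=1.716710; start (x,ẋ)=(0.268766, 0.644329) → end (x,ẋ)=(0.753551, 1.905944)
phase 3: p=0.4950, T=0.445, ωT=1.345546, cosh=2.050341, sinh=1.789944; start (x,ẋ)=(0.753551, 1.905944) → end (x,ẋ)=(2.153382, 5.307180)

x = 2.1534, ẋ = 5.3072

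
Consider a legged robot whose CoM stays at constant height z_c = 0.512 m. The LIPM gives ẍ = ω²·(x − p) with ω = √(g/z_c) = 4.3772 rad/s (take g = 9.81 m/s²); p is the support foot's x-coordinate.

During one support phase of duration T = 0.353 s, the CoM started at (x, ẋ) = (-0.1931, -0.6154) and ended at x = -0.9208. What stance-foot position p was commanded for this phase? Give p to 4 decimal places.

ωT = 4.3772·0.353 = 1.545152; cosh(ωT) = 2.450981, sinh(ωT) = 2.237701
x(T) = p + (x₀−p)·cosh(ωT) + (ẋ₀/ω)·sinh(ωT) ⇒ p·(1 − cosh) = x(T) − x₀·cosh − (ẋ₀/ω)·sinh
numerator   = -0.9208 − (-0.1931)·2.450981 − (-0.6154/4.3772)·2.237701 = -0.132912
denominator = 1 − 2.450981 = -1.450981
p = -0.132912 / -1.450981 = 0.0916

p = 0.0916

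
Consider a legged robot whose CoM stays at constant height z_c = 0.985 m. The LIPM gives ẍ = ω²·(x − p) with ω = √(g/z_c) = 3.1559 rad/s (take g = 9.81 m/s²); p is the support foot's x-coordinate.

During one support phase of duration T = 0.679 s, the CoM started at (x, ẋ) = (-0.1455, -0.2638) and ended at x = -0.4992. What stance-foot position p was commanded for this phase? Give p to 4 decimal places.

p = -0.1448

ωT = 3.1559·0.679 = 2.142856; cosh(ωT) = 4.320533, sinh(ωT) = 4.203214
x(T) = p + (x₀−p)·cosh(ωT) + (ẋ₀/ω)·sinh(ωT) ⇒ p·(1 − cosh) = x(T) − x₀·cosh − (ẋ₀/ω)·sinh
numerator   = -0.4992 − (-0.1455)·4.320533 − (-0.2638/3.1559)·4.203214 = 0.480782
denominator = 1 − 4.320533 = -3.320533
p = 0.480782 / -3.320533 = -0.1448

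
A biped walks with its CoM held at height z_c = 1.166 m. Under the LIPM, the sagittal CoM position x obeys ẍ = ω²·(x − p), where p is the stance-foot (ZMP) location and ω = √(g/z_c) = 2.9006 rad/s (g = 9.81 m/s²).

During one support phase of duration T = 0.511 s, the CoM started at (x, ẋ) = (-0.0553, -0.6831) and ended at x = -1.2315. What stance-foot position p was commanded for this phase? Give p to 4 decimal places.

ωT = 2.9006·0.511 = 1.482207; cosh(ωT) = 2.314893, sinh(ωT) = 2.087757
x(T) = p + (x₀−p)·cosh(ωT) + (ẋ₀/ω)·sinh(ωT) ⇒ p·(1 − cosh) = x(T) − x₀·cosh − (ẋ₀/ω)·sinh
numerator   = -1.2315 − (-0.0553)·2.314893 − (-0.6831/2.9006)·2.087757 = -0.611813
denominator = 1 − 2.314893 = -1.314893
p = -0.611813 / -1.314893 = 0.4653

p = 0.4653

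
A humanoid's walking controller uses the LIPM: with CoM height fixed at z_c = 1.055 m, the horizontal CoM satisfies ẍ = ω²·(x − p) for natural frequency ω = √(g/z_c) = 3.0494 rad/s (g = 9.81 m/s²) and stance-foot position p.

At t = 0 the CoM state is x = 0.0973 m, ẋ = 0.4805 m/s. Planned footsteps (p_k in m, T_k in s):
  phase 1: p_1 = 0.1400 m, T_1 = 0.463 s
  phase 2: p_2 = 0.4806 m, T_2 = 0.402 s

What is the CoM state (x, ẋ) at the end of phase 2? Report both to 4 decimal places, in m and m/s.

x = 0.6463, ẋ = 0.8537

phase 1: p=0.1400, T=0.463, ωT=1.411872, cosh=2.173659, sinh=1.929972; start (x,ẋ)=(0.097300, 0.480500) → end (x,ẋ)=(0.351294, 0.793143)
phase 2: p=0.4806, T=0.402, ωT=1.225859, cosh=1.850298, sinh=1.556793; start (x,ẋ)=(0.351294, 0.793143) → end (x,ẋ)=(0.646264, 0.853700)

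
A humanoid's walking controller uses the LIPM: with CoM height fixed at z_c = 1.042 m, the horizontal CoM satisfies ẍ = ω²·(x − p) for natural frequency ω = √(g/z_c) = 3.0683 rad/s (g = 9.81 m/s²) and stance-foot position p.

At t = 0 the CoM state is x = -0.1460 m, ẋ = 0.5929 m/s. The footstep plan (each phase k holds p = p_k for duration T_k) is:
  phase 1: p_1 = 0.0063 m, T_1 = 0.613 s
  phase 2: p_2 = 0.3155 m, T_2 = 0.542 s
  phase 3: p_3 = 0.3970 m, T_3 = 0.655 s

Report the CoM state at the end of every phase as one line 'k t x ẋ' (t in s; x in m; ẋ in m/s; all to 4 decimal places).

phase 1: p=0.0063, T=0.613, ωT=1.880868, cosh=3.355826, sinh=3.203369; start (x,ẋ)=(-0.146000, 0.592900) → end (x,ẋ)=(0.114208, 0.492729)
phase 2: p=0.3155, T=0.542, ωT=1.663019, cosh=2.732388, sinh=2.542822; start (x,ẋ)=(0.114208, 0.492729) → end (x,ẋ)=(0.173835, -0.224187)
phase 3: p=0.3970, T=0.655, ωT=2.009736, cosh=3.797688, sinh=3.663664; start (x,ẋ)=(0.173835, -0.224187) → end (x,ẋ)=(-0.718200, -3.360043)

1 0.6130 0.1142 0.4927
2 1.1550 0.1738 -0.2242
3 1.8100 -0.7182 -3.3600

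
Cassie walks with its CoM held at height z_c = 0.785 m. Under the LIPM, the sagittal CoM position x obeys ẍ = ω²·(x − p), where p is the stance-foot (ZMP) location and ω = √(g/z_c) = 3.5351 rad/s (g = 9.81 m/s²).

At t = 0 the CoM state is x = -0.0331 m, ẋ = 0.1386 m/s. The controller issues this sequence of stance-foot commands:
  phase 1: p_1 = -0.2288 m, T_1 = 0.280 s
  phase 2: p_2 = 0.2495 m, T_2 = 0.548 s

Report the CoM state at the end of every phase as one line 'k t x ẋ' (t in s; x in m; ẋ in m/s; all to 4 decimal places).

phase 1: p=-0.2288, T=0.280, ωT=0.989828, cosh=1.531206, sinh=1.159566; start (x,ẋ)=(-0.033100, 0.138600) → end (x,ẋ)=(0.116320, 1.014435)
phase 2: p=0.2495, T=0.548, ωT=1.937235, cosh=3.541819, sinh=3.397717; start (x,ẋ)=(0.116320, 1.014435) → end (x,ẋ)=(0.752811, 1.993282)

1 0.2800 0.1163 1.0144
2 0.8280 0.7528 1.9933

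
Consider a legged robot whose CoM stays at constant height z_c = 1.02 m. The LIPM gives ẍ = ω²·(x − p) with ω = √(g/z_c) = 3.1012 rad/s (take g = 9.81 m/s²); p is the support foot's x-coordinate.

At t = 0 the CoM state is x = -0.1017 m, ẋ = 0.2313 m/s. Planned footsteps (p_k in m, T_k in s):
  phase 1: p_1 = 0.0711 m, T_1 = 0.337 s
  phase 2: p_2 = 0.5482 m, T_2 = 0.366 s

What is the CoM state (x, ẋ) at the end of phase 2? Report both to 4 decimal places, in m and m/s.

x = -0.7191, ẋ = -3.3680

phase 1: p=0.0711, T=0.337, ωT=1.045104, cosh=1.597675, sinh=1.246020; start (x,ẋ)=(-0.101700, 0.231300) → end (x,ẋ)=(-0.112045, -0.298184)
phase 2: p=0.5482, T=0.366, ωT=1.135039, cosh=1.716353, sinh=1.394943; start (x,ẋ)=(-0.112045, -0.298184) → end (x,ẋ)=(-0.719139, -3.368007)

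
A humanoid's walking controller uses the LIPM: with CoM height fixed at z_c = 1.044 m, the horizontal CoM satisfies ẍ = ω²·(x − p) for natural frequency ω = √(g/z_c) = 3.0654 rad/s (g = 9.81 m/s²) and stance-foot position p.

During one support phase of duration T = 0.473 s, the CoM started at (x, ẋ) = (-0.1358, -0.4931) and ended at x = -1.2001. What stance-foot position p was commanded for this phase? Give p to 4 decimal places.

p = 0.4571

ωT = 3.0654·0.473 = 1.449934; cosh(ωT) = 2.248710, sinh(ωT) = 2.014124
x(T) = p + (x₀−p)·cosh(ωT) + (ẋ₀/ω)·sinh(ωT) ⇒ p·(1 − cosh) = x(T) − x₀·cosh − (ẋ₀/ω)·sinh
numerator   = -1.2001 − (-0.1358)·2.248710 − (-0.4931/3.0654)·2.014124 = -0.570733
denominator = 1 − 2.248710 = -1.248710
p = -0.570733 / -1.248710 = 0.4571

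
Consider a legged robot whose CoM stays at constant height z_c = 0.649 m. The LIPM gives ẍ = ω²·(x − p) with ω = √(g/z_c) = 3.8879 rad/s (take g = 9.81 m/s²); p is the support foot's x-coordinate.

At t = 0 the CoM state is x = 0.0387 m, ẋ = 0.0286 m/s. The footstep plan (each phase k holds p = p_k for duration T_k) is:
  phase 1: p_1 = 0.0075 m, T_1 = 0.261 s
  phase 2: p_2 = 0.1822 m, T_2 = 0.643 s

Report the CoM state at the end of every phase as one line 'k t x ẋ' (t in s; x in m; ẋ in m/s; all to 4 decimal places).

1 0.2610 0.0650 0.1900
2 0.9040 -0.2408 -1.5917

phase 1: p=0.0075, T=0.261, ωT=1.014742, cosh=1.560574, sinh=1.198078; start (x,ẋ)=(0.038700, 0.028600) → end (x,ẋ)=(0.065003, 0.189962)
phase 2: p=0.1822, T=0.643, ωT=2.499920, cosh=6.131804, sinh=6.049712; start (x,ẋ)=(0.065003, 0.189962) → end (x,ẋ)=(-0.240840, -1.591738)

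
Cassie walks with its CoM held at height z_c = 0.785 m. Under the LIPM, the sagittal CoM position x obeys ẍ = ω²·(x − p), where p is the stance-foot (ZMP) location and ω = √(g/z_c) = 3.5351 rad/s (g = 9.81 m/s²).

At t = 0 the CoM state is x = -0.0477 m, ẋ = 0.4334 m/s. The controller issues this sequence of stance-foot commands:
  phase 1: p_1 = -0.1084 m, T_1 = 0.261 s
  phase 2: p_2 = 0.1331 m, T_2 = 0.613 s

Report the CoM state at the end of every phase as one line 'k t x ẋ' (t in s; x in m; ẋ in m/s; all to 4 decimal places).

1 0.2610 0.1099 0.8586
2 0.8740 1.0770 3.4445

phase 1: p=-0.1084, T=0.261, ωT=0.922661, cosh=1.456718, sinh=1.059258; start (x,ẋ)=(-0.047700, 0.433400) → end (x,ẋ)=(0.109887, 0.858638)
phase 2: p=0.1331, T=0.613, ωT=2.167016, cosh=4.423355, sinh=4.308836; start (x,ẋ)=(0.109887, 0.858638) → end (x,ẋ)=(1.076990, 3.444475)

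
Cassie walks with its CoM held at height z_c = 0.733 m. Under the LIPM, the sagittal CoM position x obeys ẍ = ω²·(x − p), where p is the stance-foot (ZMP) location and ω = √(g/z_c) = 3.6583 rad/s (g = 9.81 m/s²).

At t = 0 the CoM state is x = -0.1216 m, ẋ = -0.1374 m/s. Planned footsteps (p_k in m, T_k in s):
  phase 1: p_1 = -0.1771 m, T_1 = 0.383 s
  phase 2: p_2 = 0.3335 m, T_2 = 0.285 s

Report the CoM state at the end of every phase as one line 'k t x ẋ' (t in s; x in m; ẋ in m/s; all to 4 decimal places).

phase 1: p=-0.1771, T=0.383, ωT=1.401129, cosh=2.153050, sinh=1.906731; start (x,ẋ)=(-0.121600, -0.137400) → end (x,ẋ)=(-0.129220, 0.091305)
phase 2: p=0.3335, T=0.285, ωT=1.042615, cosh=1.594579, sinh=1.242048; start (x,ẋ)=(-0.129220, 0.091305) → end (x,ẋ)=(-0.373343, -1.956904)

1 0.3830 -0.1292 0.0913
2 0.6680 -0.3733 -1.9569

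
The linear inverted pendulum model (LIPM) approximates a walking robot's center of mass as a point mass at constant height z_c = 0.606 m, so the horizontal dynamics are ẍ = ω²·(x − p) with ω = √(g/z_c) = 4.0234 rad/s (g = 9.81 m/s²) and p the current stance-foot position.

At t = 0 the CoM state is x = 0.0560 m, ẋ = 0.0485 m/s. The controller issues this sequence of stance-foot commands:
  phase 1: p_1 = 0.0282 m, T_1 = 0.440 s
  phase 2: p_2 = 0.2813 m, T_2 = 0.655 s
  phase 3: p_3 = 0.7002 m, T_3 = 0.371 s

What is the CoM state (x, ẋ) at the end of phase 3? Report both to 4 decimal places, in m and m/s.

phase 1: p=0.0282, T=0.440, ωT=1.770296, cosh=3.021437, sinh=2.851154; start (x,ẋ)=(0.056000, 0.048500) → end (x,ẋ)=(0.146565, 0.465443)
phase 2: p=0.2813, T=0.655, ωT=2.635327, cosh=7.009784, sinh=6.938089; start (x,ẋ)=(0.146565, 0.465443) → end (x,ẋ)=(0.139463, -0.498431)
phase 3: p=0.7002, T=0.371, ωT=1.492681, cosh=2.336889, sinh=2.112120; start (x,ẋ)=(0.139463, -0.498431) → end (x,ẋ)=(-0.871835, -5.929864)

x = -0.8718, ẋ = -5.9299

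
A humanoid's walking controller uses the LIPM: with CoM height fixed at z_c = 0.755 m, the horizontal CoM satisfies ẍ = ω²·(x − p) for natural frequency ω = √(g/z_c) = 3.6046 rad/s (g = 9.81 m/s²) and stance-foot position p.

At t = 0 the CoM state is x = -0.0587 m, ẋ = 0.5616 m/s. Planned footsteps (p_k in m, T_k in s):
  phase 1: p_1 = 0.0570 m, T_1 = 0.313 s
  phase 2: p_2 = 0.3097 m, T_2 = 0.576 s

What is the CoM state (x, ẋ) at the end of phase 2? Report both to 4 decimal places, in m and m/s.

phase 1: p=0.0570, T=0.313, ωT=1.128240, cosh=1.706907, sinh=1.383305; start (x,ẋ)=(-0.058700, 0.561600) → end (x,ẋ)=(0.075031, 0.381689)
phase 2: p=0.3097, T=0.576, ωT=2.076250, cosh=4.049952, sinh=3.924553; start (x,ẋ)=(0.075031, 0.381689) → end (x,ẋ)=(-0.225130, -1.773910)

x = -0.2251, ẋ = -1.7739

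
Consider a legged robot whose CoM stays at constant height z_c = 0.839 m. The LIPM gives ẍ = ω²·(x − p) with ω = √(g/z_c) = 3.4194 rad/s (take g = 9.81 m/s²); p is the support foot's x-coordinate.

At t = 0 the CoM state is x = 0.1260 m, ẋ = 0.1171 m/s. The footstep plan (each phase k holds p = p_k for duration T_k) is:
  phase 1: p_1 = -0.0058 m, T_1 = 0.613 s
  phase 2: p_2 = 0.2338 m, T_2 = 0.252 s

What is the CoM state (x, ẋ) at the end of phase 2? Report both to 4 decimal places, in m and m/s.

x = 1.5008, ẋ = 4.6610

phase 1: p=-0.0058, T=0.613, ωT=2.096092, cosh=4.128628, sinh=4.005692; start (x,ẋ)=(0.126000, 0.117100) → end (x,ẋ)=(0.675531, 2.288735)
phase 2: p=0.2338, T=0.252, ωT=0.861689, cosh=1.394802, sinh=0.972353; start (x,ẋ)=(0.675531, 2.288735) → end (x,ẋ)=(1.500761, 4.661028)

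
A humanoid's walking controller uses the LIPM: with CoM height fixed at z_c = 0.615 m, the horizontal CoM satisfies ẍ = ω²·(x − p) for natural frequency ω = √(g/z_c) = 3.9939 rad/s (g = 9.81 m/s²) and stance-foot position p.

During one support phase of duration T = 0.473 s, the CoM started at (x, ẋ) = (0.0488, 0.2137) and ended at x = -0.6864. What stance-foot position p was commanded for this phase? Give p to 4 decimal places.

ωT = 3.9939·0.473 = 1.889115; cosh(ωT) = 3.382358, sinh(ωT) = 3.231153
x(T) = p + (x₀−p)·cosh(ωT) + (ẋ₀/ω)·sinh(ωT) ⇒ p·(1 − cosh) = x(T) − x₀·cosh − (ẋ₀/ω)·sinh
numerator   = -0.6864 − (0.0488)·3.382358 − (0.2137/3.9939)·3.231153 = -1.024347
denominator = 1 − 3.382358 = -2.382358
p = -1.024347 / -2.382358 = 0.4300

p = 0.4300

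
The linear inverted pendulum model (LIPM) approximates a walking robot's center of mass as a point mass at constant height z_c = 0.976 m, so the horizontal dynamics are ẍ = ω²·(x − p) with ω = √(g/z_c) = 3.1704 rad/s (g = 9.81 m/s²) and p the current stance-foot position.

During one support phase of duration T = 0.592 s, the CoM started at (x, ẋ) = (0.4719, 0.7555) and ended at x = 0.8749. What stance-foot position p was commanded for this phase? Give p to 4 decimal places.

ωT = 3.1704·0.592 = 1.876877; cosh(ωT) = 3.343068, sinh(ωT) = 3.190001
x(T) = p + (x₀−p)·cosh(ωT) + (ẋ₀/ω)·sinh(ωT) ⇒ p·(1 − cosh) = x(T) − x₀·cosh − (ẋ₀/ω)·sinh
numerator   = 0.8749 − (0.4719)·3.343068 − (0.7555/3.1704)·3.190001 = -1.462865
denominator = 1 − 3.343068 = -2.343068
p = -1.462865 / -2.343068 = 0.6243

p = 0.6243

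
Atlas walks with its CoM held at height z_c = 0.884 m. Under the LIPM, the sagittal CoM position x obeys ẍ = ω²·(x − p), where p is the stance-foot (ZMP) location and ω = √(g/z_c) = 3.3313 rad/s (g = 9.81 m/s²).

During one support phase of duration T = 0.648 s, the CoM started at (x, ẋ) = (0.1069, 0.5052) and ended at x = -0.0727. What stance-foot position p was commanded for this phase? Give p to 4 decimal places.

ωT = 3.3313·0.648 = 2.158682; cosh(ωT) = 4.387599, sinh(ωT) = 4.272121
x(T) = p + (x₀−p)·cosh(ωT) + (ẋ₀/ω)·sinh(ωT) ⇒ p·(1 − cosh) = x(T) − x₀·cosh − (ẋ₀/ω)·sinh
numerator   = -0.0727 − (0.1069)·4.387599 − (0.5052/3.3313)·4.272121 = -1.189612
denominator = 1 − 4.387599 = -3.387599
p = -1.189612 / -3.387599 = 0.3512

p = 0.3512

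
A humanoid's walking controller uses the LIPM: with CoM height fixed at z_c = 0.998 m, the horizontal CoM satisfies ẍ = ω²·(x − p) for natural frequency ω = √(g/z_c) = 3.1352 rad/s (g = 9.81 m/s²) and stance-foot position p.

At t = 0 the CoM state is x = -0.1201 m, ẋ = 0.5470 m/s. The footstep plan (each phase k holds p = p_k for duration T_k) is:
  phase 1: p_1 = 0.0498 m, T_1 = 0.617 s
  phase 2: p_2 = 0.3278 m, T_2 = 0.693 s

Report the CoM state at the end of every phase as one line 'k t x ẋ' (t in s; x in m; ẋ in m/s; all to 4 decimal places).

1 0.6170 0.0407 0.1276
2 1.3100 -0.7727 -3.3332

phase 1: p=0.0498, T=0.617, ωT=1.934418, cosh=3.532263, sinh=3.387755; start (x,ẋ)=(-0.120100, 0.547000) → end (x,ẋ)=(0.040732, 0.127591)
phase 2: p=0.3278, T=0.693, ωT=2.172694, cosh=4.447889, sinh=4.334018; start (x,ẋ)=(0.040732, 0.127591) → end (x,ẋ)=(-0.772669, -3.333176)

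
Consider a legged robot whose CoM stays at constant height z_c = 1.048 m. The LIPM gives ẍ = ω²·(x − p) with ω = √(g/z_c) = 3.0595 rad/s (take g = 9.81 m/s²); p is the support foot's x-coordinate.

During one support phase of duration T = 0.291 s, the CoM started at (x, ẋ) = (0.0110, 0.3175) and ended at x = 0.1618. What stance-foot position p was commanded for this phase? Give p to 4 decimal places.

p = -0.0970

ωT = 3.0595·0.291 = 0.890314; cosh(ωT) = 1.423211, sinh(ωT) = 1.012684
x(T) = p + (x₀−p)·cosh(ωT) + (ẋ₀/ω)·sinh(ωT) ⇒ p·(1 − cosh) = x(T) − x₀·cosh − (ẋ₀/ω)·sinh
numerator   = 0.1618 − (0.0110)·1.423211 − (0.3175/3.0595)·1.012684 = 0.041053
denominator = 1 − 1.423211 = -0.423211
p = 0.041053 / -0.423211 = -0.0970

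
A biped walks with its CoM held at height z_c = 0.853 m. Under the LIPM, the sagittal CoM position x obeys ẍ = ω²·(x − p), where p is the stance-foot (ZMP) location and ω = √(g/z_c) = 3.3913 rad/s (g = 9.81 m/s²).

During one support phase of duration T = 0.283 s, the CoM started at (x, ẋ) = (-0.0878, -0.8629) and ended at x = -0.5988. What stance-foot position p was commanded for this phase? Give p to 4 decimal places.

ωT = 3.3913·0.283 = 0.959738; cosh(ωT) = 1.497003, sinh(ωT) = 1.114009
x(T) = p + (x₀−p)·cosh(ωT) + (ẋ₀/ω)·sinh(ωT) ⇒ p·(1 − cosh) = x(T) − x₀·cosh − (ẋ₀/ω)·sinh
numerator   = -0.5988 − (-0.0878)·1.497003 − (-0.8629/3.3913)·1.114009 = -0.183909
denominator = 1 − 1.497003 = -0.497003
p = -0.183909 / -0.497003 = 0.3700

p = 0.3700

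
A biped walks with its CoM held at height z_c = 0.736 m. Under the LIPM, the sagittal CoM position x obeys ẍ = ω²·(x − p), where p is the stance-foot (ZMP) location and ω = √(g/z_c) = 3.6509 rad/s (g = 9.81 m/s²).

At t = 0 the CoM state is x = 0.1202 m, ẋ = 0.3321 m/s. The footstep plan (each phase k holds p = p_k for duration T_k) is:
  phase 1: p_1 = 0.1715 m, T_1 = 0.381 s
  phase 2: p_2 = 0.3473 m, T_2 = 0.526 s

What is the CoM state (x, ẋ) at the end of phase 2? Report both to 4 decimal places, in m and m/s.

phase 1: p=0.1715, T=0.381, ωT=1.390993, cosh=2.133833, sinh=1.885005; start (x,ẋ)=(0.120200, 0.332100) → end (x,ẋ)=(0.233502, 0.355601)
phase 2: p=0.3473, T=0.526, ωT=1.920373, cosh=3.485029, sinh=3.338477; start (x,ẋ)=(0.233502, 0.355601) → end (x,ẋ)=(0.275881, -0.147744)

x = 0.2759, ẋ = -0.1477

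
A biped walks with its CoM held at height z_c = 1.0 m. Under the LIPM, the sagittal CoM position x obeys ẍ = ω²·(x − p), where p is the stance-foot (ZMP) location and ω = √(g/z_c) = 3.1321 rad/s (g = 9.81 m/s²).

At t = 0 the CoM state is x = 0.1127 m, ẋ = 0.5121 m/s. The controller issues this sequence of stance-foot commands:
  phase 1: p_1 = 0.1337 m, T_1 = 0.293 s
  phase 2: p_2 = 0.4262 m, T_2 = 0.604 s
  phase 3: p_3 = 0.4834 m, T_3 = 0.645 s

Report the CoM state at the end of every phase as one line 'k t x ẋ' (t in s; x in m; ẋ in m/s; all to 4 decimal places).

phase 1: p=0.1337, T=0.293, ωT=0.917705, cosh=1.451487, sinh=1.052052; start (x,ẋ)=(0.112700, 0.512100) → end (x,ẋ)=(0.275230, 0.674109)
phase 2: p=0.4262, T=0.604, ωT=1.891788, cosh=3.391010, sinh=3.240208; start (x,ẋ)=(0.275230, 0.674109) → end (x,ẋ)=(0.611635, 0.753765)
phase 3: p=0.4834, T=0.645, ωT=2.020205, cosh=3.836248, sinh=3.703619; start (x,ẋ)=(0.611635, 0.753765) → end (x,ẋ)=(1.866647, 4.379168)

1 0.2930 0.2752 0.6741
2 0.8970 0.6116 0.7538
3 1.5420 1.8666 4.3792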